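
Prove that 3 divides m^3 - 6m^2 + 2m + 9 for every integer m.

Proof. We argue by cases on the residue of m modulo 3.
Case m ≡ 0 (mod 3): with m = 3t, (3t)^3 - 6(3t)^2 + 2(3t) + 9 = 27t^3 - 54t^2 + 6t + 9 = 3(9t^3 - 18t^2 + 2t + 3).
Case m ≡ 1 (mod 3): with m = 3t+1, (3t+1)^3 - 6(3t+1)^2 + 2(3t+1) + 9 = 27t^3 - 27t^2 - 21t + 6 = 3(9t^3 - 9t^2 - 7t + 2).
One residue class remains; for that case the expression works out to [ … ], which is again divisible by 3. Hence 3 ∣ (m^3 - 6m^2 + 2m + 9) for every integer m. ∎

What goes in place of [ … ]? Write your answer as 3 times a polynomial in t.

3(9t^3 - 10t - 1)

Only m ≡ 2 (mod 3) is unaccounted for. Put m = 3t+2:
(3t+2)^3 - 6(3t+2)^2 + 2(3t+2) + 9 expands to 27t^3 - 30t - 3,
and factoring out 3 leaves 3(9t^3 - 10t - 1).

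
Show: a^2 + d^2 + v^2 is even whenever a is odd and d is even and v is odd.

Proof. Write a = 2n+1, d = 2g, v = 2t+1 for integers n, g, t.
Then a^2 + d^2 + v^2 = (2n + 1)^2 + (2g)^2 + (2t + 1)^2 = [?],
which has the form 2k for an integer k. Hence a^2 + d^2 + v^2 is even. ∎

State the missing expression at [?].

2(2g^2 + 2n^2 + 2n + 2t^2 + 2t + 1)

(2n + 1)^2 + (2g)^2 + (2t + 1)^2 = 4g^2 + 4n^2 + 4n + 4t^2 + 4t + 2
= 2(2g^2 + 2n^2 + 2n + 2t^2 + 2t + 1).
Since 2g^2 + 2n^2 + 2n + 2t^2 + 2t + 1 is an integer, the sum of squares is of the form 2k for an integer k.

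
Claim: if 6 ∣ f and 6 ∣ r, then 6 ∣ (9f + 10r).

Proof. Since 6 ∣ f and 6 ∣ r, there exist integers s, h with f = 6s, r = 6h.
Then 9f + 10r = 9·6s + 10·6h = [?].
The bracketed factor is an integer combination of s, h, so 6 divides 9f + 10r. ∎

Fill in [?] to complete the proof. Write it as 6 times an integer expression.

Each term has a factor of 6: 9·6s + 10·6h = 6·(10h + 9s).
Since 10h + 9s is an integer, 6 ∣ (9f + 10r).

6(10h + 9s)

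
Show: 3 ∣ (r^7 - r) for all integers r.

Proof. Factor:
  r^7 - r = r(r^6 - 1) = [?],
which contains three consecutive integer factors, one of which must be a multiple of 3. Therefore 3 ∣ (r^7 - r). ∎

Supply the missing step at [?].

(r - 1)r(r + 1)(r^4 + r^2 + 1)

r^6 - 1 = (r^2 - 1)(r^4 + r^2 + 1), and r^2 - 1 = (r-1)(r+1).
So r(r^6 - 1) = (r - 1)r(r + 1)(r^4 + r^2 + 1).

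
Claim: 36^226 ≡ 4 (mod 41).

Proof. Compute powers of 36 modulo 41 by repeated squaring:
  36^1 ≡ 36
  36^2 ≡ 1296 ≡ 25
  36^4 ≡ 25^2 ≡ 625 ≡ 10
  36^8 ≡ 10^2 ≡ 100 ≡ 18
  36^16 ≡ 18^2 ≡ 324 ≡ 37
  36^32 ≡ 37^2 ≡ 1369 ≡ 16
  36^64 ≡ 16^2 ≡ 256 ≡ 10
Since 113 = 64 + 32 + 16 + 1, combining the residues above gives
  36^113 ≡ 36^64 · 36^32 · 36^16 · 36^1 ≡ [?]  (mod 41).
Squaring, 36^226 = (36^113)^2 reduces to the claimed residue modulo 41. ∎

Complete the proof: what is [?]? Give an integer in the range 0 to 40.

2

Multiply the listed residues: 10 · 16 · 37 · 36 = 160 → 5920 → 213120.
Reducing modulo 41: 213120 = 5198·41 + 2, so 36^113 ≡ 2.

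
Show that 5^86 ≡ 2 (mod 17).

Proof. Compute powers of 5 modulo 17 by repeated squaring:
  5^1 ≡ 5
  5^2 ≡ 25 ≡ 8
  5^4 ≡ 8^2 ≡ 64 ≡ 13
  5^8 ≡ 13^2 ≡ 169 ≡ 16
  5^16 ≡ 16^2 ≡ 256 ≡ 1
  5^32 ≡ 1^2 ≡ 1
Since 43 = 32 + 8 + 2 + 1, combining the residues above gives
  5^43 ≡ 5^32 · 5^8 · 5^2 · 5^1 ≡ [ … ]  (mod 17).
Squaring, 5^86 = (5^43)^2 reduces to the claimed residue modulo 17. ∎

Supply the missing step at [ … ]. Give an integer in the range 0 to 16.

Multiply the listed residues: 1 · 16 · 8 · 5 = 16 → 128 → 640.
Reducing modulo 17: 640 = 37·17 + 11, so 5^43 ≡ 11.

11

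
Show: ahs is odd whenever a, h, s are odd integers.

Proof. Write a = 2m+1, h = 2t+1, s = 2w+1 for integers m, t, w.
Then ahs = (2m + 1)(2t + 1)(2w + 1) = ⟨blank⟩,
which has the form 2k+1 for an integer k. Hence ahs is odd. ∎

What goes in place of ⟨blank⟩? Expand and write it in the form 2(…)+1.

2(4mtw + 2mt + 2mw + m + 2tw + t + w) + 1

(2m + 1)(2t + 1)(2w + 1) = 8mtw + 4mt + 4mw + 2m + 4tw + 2t + 2w + 1
= 2(4mtw + 2mt + 2mw + m + 2tw + t + w) + 1.
Since 4mtw + 2mt + 2mw + m + 2tw + t + w is an integer, the product is of the form 2k+1 for an integer k.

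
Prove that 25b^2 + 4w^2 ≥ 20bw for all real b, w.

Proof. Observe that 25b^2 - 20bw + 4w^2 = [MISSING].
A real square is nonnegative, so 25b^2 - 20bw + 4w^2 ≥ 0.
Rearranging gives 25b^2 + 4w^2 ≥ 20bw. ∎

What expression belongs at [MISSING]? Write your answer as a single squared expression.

(5b - 2w)^2

25b^2 - 20bw + 4w^2 is a perfect-square trinomial: the outer terms are (5b)^2 and (2w)^2, and the cross term is -2·5b·2w.
So 25b^2 - 20bw + 4w^2 = (5b - 2w)^2 ≥ 0.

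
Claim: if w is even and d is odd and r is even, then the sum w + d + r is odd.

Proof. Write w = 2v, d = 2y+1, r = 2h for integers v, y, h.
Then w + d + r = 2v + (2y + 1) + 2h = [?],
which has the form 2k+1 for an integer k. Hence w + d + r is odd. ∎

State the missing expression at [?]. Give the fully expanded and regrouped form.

2(h + v + y) + 1

2v + (2y + 1) + 2h = 2h + 2v + 2y + 1
= 2(h + v + y) + 1.
Since h + v + y is an integer, the sum is of the form 2k+1 for an integer k.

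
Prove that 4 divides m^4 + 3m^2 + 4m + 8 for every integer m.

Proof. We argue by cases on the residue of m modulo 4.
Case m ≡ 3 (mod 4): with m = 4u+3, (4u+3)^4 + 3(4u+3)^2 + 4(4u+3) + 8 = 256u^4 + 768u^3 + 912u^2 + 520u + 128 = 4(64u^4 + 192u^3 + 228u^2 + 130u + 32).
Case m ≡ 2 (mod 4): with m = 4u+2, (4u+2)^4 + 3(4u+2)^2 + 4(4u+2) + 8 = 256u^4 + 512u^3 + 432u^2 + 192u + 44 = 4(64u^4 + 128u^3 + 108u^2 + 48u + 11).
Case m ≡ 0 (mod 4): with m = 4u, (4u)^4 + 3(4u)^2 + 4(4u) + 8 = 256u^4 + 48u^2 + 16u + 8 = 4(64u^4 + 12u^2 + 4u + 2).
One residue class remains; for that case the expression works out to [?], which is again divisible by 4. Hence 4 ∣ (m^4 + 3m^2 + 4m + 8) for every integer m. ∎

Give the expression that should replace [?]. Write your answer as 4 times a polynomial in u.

4(64u^4 + 64u^3 + 36u^2 + 14u + 4)

The residues treated are {3, 2, 0}, so the missing case is m ≡ 1 (mod 4); write m = 4u+1.
Then (4u+1)^4 + 3(4u+1)^2 + 4(4u+1) + 8 = 256u^4 + 256u^3 + 144u^2 + 56u + 16 = 4(64u^4 + 64u^3 + 36u^2 + 14u + 4).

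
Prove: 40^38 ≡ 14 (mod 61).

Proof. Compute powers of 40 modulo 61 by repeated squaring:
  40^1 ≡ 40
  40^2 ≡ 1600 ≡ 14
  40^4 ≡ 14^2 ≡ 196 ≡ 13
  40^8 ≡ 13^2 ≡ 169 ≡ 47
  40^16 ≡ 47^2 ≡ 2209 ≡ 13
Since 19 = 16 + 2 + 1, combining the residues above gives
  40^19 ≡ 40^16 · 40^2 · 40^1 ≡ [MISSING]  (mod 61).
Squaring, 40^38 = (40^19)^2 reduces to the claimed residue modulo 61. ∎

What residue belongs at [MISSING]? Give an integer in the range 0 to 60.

Multiply the listed residues: 13 · 14 · 40 = 182 → 7280.
Reducing modulo 61: 7280 = 119·61 + 21, so 40^19 ≡ 21.

21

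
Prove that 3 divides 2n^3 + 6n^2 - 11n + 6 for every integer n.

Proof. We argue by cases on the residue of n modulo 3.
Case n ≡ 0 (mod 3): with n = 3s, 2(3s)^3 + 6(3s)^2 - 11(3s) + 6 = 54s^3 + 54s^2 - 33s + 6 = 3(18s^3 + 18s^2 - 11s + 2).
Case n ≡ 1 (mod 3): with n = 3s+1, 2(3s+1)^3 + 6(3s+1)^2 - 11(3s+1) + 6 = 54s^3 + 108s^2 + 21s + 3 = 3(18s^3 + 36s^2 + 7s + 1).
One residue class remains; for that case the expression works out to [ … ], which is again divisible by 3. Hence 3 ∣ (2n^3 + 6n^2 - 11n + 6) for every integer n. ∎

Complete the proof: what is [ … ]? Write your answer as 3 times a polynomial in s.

3(18s^3 + 54s^2 + 37s + 8)

Only n ≡ 2 (mod 3) is unaccounted for. Put n = 3s+2:
2(3s+2)^3 + 6(3s+2)^2 - 11(3s+2) + 6 expands to 54s^3 + 162s^2 + 111s + 24,
and factoring out 3 leaves 3(18s^3 + 54s^2 + 37s + 8).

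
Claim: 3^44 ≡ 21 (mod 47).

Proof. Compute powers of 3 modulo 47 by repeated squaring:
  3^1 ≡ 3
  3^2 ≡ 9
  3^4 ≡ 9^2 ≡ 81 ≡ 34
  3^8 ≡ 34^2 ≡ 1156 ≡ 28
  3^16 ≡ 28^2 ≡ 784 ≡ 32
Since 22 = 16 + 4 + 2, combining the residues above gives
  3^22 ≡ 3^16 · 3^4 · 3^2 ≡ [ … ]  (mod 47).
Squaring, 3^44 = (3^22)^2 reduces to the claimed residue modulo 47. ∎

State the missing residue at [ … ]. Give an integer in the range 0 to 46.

16

Multiply the listed residues: 32 · 34 · 9 = 1088 → 9792.
Reducing modulo 47: 9792 = 208·47 + 16, so 3^22 ≡ 16.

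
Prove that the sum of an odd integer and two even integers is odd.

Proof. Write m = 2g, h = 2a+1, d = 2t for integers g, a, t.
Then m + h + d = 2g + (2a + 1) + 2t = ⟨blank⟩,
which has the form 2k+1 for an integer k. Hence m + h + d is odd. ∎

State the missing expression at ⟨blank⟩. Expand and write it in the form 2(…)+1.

2(a + g + t) + 1

2g + (2a + 1) + 2t = 2a + 2g + 2t + 1
= 2(a + g + t) + 1.
Since a + g + t is an integer, the sum is of the form 2k+1 for an integer k.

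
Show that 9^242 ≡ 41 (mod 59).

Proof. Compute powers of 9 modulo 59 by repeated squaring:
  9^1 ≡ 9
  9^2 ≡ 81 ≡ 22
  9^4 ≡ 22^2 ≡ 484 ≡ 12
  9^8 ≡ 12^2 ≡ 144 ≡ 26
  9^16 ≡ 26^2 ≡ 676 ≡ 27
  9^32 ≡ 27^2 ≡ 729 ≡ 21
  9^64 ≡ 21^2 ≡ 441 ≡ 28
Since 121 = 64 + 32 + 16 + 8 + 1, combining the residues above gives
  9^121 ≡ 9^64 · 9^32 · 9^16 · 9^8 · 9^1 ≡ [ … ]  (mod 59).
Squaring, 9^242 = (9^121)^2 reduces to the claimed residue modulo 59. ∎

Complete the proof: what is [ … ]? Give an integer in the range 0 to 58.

49

9^64 · 9^32 · 9^16 · 9^8 · 9^1 ≡ 28 · 21 · 27 · 26 · 9 = 3714984.
3714984 mod 59 = 49, so 9^121 ≡ 49 (mod 59).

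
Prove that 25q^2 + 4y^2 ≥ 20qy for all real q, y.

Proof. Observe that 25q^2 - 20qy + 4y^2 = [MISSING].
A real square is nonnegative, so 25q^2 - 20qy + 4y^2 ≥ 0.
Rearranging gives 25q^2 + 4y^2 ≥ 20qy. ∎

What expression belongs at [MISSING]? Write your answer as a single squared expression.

(5q - 2y)^2

The leading and trailing coefficients are 5^2 and 2^2, and 20 = 2·5·2, so the trinomial is (5q - 2y)^2.
Hence 25q^2 - 20qy + 4y^2 ≥ 0.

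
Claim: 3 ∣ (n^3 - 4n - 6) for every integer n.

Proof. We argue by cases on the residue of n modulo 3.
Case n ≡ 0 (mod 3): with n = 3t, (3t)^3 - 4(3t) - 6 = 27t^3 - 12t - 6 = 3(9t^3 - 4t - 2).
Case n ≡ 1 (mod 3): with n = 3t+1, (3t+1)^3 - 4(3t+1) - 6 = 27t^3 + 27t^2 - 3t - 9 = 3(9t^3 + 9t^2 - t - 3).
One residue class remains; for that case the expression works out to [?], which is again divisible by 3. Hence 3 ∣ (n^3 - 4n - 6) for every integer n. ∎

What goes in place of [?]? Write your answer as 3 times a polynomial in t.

The residues treated are {0, 1}, so the missing case is n ≡ 2 (mod 3); write n = 3t+2.
Then (3t+2)^3 - 4(3t+2) - 6 = 27t^3 + 54t^2 + 24t - 6 = 3(9t^3 + 18t^2 + 8t - 2).

3(9t^3 + 18t^2 + 8t - 2)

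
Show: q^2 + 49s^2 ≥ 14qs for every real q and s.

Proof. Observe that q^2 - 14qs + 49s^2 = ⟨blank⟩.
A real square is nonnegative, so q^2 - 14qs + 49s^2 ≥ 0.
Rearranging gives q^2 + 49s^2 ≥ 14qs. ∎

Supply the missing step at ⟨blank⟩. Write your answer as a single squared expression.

(q - 7s)^2

The leading and trailing coefficients are 1^2 and 7^2, and 14 = 2·1·7, so the trinomial is (q - 7s)^2.
Hence q^2 - 14qs + 49s^2 ≥ 0.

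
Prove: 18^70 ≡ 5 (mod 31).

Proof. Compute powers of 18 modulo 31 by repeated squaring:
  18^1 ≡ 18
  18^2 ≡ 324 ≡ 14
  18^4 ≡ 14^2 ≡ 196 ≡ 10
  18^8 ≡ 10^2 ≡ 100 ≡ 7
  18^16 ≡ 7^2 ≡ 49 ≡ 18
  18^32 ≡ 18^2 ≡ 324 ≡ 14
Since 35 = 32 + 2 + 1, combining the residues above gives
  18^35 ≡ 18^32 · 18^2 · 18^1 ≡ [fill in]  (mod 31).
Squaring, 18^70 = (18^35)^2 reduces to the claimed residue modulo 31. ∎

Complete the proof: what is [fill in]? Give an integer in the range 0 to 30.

Multiply the listed residues: 14 · 14 · 18 = 196 → 3528.
Reducing modulo 31: 3528 = 113·31 + 25, so 18^35 ≡ 25.

25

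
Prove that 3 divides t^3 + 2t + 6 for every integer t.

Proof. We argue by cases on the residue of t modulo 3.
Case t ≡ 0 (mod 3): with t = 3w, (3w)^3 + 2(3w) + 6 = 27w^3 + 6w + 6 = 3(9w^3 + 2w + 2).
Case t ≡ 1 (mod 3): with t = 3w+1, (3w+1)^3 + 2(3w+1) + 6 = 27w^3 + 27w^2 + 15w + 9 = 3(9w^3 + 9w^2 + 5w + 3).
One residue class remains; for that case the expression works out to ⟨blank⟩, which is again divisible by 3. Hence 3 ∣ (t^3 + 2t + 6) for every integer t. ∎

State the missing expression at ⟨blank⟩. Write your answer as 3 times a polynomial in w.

Only t ≡ 2 (mod 3) is unaccounted for. Put t = 3w+2:
(3w+2)^3 + 2(3w+2) + 6 expands to 27w^3 + 54w^2 + 42w + 18,
and factoring out 3 leaves 3(9w^3 + 18w^2 + 14w + 6).

3(9w^3 + 18w^2 + 14w + 6)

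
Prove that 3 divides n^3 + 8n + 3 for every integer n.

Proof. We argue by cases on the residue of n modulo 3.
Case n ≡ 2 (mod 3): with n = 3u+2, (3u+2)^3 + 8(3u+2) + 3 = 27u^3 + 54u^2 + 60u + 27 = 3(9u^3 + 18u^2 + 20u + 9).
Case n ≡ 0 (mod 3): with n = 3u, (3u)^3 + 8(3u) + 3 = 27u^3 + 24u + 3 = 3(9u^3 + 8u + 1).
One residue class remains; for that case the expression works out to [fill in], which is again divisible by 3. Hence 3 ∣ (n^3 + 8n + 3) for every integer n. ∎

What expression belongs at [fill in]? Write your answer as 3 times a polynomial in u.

3(9u^3 + 9u^2 + 11u + 4)

Only n ≡ 1 (mod 3) is unaccounted for. Put n = 3u+1:
(3u+1)^3 + 8(3u+1) + 3 expands to 27u^3 + 27u^2 + 33u + 12,
and factoring out 3 leaves 3(9u^3 + 9u^2 + 11u + 4).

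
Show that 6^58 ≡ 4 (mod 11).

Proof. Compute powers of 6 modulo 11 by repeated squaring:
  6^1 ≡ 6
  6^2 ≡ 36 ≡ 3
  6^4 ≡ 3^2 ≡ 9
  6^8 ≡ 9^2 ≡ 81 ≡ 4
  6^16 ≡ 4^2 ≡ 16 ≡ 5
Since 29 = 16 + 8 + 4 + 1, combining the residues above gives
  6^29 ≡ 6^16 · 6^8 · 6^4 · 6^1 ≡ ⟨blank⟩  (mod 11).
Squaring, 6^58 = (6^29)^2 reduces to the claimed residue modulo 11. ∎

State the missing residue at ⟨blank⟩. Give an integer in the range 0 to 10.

2

Multiply the listed residues: 5 · 4 · 9 · 6 = 20 → 180 → 1080.
Reducing modulo 11: 1080 = 98·11 + 2, so 6^29 ≡ 2.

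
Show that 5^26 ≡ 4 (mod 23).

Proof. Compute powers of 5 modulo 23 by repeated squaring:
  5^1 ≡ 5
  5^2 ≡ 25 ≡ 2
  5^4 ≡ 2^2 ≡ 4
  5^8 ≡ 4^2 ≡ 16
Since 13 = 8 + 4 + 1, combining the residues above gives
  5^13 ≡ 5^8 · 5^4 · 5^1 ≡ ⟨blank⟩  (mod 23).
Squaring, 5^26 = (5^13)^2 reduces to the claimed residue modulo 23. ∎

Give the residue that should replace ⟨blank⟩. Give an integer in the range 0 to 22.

5^8 · 5^4 · 5^1 ≡ 16 · 4 · 5 = 320.
320 mod 23 = 21, so 5^13 ≡ 21 (mod 23).

21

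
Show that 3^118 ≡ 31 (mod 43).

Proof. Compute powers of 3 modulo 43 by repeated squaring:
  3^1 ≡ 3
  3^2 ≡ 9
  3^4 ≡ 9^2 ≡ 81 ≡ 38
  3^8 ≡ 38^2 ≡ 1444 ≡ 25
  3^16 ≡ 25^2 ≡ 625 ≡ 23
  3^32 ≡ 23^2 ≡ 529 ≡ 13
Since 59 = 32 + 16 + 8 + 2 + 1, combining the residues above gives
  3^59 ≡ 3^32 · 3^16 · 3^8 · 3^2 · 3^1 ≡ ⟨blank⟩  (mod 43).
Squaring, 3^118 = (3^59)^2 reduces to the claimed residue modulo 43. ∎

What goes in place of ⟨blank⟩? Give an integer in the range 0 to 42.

Multiply the listed residues: 13 · 23 · 25 · 9 · 3 = 299 → 7475 → 67275 → 201825.
Reducing modulo 43: 201825 = 4693·43 + 26, so 3^59 ≡ 26.

26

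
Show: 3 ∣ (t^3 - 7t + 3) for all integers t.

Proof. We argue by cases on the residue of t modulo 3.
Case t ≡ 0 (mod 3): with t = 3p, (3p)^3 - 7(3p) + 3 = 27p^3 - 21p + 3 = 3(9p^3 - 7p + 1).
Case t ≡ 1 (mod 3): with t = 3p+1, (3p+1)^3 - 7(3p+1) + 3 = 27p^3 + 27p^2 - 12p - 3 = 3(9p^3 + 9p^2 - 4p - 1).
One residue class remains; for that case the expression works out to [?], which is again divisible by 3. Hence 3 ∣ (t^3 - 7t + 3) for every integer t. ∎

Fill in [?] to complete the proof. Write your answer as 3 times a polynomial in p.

3(9p^3 + 18p^2 + 5p - 1)

The residues treated are {0, 1}, so the missing case is t ≡ 2 (mod 3); write t = 3p+2.
Then (3p+2)^3 - 7(3p+2) + 3 = 27p^3 + 54p^2 + 15p - 3 = 3(9p^3 + 18p^2 + 5p - 1).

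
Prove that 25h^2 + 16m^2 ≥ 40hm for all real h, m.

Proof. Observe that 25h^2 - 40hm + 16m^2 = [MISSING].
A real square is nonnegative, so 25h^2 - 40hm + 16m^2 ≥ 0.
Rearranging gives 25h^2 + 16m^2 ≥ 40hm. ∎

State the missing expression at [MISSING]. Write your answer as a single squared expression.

(5h - 4m)^2

The leading and trailing coefficients are 5^2 and 4^2, and 40 = 2·5·4, so the trinomial is (5h - 4m)^2.
Hence 25h^2 - 40hm + 16m^2 ≥ 0.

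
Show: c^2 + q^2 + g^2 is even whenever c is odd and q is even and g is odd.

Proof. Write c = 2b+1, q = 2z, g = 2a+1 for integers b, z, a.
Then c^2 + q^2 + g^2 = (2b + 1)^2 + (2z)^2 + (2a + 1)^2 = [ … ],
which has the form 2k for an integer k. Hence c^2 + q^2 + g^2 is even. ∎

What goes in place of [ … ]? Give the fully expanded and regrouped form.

2(2a^2 + 2a + 2b^2 + 2b + 2z^2 + 1)

(2b + 1)^2 + (2z)^2 + (2a + 1)^2 = 4a^2 + 4a + 4b^2 + 4b + 4z^2 + 2
= 2(2a^2 + 2a + 2b^2 + 2b + 2z^2 + 1).
Since 2a^2 + 2a + 2b^2 + 2b + 2z^2 + 1 is an integer, the sum of squares is of the form 2k for an integer k.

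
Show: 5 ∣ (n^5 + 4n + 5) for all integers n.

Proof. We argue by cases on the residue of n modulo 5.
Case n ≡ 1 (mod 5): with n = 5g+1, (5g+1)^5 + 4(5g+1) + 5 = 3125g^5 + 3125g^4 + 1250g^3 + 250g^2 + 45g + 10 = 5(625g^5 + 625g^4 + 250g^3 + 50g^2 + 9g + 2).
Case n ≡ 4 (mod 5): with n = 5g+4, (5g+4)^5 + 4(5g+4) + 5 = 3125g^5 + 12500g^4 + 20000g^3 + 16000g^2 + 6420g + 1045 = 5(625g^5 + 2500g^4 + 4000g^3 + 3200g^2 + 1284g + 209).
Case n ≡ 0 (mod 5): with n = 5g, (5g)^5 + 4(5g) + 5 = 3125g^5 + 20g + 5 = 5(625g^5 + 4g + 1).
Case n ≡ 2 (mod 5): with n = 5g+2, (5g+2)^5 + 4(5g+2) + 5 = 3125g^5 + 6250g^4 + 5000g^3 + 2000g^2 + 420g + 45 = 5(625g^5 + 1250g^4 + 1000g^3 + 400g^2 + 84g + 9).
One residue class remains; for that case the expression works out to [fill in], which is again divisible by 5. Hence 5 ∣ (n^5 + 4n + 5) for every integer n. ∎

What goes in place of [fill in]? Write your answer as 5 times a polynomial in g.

Only n ≡ 3 (mod 5) is unaccounted for. Put n = 5g+3:
(5g+3)^5 + 4(5g+3) + 5 expands to 3125g^5 + 9375g^4 + 11250g^3 + 6750g^2 + 2045g + 260,
and factoring out 5 leaves 5(625g^5 + 1875g^4 + 2250g^3 + 1350g^2 + 409g + 52).

5(625g^5 + 1875g^4 + 2250g^3 + 1350g^2 + 409g + 52)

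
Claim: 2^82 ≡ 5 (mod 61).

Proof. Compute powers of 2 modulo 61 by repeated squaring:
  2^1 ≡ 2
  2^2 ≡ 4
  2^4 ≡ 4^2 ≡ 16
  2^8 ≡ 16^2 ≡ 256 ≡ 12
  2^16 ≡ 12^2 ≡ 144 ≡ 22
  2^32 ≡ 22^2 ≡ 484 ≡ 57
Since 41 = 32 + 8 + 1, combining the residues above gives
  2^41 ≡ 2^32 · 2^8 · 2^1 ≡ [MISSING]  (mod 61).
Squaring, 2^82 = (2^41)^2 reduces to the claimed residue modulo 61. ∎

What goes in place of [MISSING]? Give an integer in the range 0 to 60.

26

Multiply the listed residues: 57 · 12 · 2 = 684 → 1368.
Reducing modulo 61: 1368 = 22·61 + 26, so 2^41 ≡ 26.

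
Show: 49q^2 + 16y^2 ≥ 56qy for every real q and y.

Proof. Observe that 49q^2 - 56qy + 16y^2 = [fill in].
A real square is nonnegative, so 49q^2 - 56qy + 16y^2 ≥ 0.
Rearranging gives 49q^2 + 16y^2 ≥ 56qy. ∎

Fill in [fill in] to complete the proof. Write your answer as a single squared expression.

(7q - 4y)^2

49q^2 - 56qy + 16y^2 is a perfect-square trinomial: the outer terms are (7q)^2 and (4y)^2, and the cross term is -2·7q·4y.
So 49q^2 - 56qy + 16y^2 = (7q - 4y)^2 ≥ 0.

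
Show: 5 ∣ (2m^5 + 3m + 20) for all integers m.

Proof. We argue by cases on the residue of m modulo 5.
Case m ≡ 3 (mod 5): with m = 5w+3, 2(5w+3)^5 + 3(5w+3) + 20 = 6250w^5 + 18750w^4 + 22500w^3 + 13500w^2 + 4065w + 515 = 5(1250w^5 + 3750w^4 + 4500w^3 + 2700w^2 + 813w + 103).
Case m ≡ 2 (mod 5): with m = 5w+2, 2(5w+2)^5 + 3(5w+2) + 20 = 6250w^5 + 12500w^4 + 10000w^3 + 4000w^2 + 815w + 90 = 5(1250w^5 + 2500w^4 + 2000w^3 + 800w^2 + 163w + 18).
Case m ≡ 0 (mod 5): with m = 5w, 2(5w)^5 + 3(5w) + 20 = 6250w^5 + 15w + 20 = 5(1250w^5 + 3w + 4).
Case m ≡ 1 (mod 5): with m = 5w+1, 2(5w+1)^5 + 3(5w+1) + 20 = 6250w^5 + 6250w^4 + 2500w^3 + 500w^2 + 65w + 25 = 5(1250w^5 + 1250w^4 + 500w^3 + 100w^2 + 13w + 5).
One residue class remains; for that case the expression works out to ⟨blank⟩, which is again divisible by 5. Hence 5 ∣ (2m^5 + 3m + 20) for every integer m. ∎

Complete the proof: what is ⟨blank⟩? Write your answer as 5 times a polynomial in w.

5(1250w^5 + 5000w^4 + 8000w^3 + 6400w^2 + 2563w + 416)

The residues treated are {3, 2, 0, 1}, so the missing case is m ≡ 4 (mod 5); write m = 5w+4.
Then 2(5w+4)^5 + 3(5w+4) + 20 = 6250w^5 + 25000w^4 + 40000w^3 + 32000w^2 + 12815w + 2080 = 5(1250w^5 + 5000w^4 + 8000w^3 + 6400w^2 + 2563w + 416).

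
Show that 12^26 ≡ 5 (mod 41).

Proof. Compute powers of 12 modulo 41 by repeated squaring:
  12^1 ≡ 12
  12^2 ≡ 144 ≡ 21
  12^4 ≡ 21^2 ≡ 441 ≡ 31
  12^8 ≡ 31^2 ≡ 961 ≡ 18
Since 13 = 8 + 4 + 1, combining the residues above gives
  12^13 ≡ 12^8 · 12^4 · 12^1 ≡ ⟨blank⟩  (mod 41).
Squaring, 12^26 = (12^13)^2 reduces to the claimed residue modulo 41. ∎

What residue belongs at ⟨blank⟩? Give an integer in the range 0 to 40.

Multiply the listed residues: 18 · 31 · 12 = 558 → 6696.
Reducing modulo 41: 6696 = 163·41 + 13, so 12^13 ≡ 13.

13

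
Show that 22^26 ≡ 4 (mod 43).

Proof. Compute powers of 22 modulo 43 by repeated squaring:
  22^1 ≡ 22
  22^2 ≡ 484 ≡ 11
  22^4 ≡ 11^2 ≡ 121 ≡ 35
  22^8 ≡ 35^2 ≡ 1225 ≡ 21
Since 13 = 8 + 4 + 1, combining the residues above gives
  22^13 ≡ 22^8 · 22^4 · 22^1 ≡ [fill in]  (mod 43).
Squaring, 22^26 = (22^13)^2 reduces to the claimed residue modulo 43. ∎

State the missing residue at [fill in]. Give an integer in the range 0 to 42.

22^8 · 22^4 · 22^1 ≡ 21 · 35 · 22 = 16170.
16170 mod 43 = 2, so 22^13 ≡ 2 (mod 43).

2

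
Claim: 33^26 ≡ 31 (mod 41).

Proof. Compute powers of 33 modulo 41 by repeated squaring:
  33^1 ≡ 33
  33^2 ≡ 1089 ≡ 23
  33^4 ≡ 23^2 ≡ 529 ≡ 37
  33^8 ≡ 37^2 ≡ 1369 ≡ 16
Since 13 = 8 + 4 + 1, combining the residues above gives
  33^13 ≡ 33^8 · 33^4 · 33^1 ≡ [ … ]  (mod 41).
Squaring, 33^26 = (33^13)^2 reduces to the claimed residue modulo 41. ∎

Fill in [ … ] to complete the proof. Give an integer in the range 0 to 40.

20

33^8 · 33^4 · 33^1 ≡ 16 · 37 · 33 = 19536.
19536 mod 41 = 20, so 33^13 ≡ 20 (mod 41).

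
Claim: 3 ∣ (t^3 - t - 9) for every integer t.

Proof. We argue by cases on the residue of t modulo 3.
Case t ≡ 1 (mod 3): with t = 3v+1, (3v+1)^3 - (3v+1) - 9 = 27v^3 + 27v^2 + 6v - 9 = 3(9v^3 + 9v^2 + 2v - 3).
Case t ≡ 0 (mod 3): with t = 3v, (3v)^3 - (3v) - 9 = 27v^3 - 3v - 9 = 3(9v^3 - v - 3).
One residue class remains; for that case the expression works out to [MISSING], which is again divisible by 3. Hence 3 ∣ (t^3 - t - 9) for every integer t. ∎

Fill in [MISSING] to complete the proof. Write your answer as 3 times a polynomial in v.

The residues treated are {1, 0}, so the missing case is t ≡ 2 (mod 3); write t = 3v+2.
Then (3v+2)^3 - (3v+2) - 9 = 27v^3 + 54v^2 + 33v - 3 = 3(9v^3 + 18v^2 + 11v - 1).

3(9v^3 + 18v^2 + 11v - 1)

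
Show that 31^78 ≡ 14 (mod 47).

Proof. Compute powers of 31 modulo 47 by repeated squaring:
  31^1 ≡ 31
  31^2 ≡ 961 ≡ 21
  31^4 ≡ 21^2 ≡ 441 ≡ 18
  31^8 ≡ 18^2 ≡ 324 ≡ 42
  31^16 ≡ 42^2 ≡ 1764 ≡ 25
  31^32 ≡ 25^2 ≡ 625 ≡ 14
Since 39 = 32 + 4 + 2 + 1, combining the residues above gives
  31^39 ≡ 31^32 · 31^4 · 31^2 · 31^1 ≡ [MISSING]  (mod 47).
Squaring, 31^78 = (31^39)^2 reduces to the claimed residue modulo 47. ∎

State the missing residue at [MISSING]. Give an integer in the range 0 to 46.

Multiply the listed residues: 14 · 18 · 21 · 31 = 252 → 5292 → 164052.
Reducing modulo 47: 164052 = 3490·47 + 22, so 31^39 ≡ 22.

22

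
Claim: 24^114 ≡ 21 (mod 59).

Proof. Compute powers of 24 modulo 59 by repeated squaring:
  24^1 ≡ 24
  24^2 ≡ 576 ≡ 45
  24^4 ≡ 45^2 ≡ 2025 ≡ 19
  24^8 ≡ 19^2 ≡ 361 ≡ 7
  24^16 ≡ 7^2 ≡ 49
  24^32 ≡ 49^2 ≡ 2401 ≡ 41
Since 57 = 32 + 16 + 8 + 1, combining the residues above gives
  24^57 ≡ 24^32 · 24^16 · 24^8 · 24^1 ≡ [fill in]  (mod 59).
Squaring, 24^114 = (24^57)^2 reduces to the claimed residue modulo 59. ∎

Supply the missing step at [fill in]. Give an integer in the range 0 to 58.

32

Multiply the listed residues: 41 · 49 · 7 · 24 = 2009 → 14063 → 337512.
Reducing modulo 59: 337512 = 5720·59 + 32, so 24^57 ≡ 32.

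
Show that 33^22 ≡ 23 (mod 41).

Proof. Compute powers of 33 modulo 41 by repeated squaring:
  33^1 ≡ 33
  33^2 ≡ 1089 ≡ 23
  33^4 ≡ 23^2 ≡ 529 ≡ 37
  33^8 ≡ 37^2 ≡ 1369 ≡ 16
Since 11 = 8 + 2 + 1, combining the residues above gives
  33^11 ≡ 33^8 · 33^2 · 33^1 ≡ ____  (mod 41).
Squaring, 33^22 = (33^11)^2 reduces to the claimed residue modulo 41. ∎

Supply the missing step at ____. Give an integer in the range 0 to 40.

33^8 · 33^2 · 33^1 ≡ 16 · 23 · 33 = 12144.
12144 mod 41 = 8, so 33^11 ≡ 8 (mod 41).

8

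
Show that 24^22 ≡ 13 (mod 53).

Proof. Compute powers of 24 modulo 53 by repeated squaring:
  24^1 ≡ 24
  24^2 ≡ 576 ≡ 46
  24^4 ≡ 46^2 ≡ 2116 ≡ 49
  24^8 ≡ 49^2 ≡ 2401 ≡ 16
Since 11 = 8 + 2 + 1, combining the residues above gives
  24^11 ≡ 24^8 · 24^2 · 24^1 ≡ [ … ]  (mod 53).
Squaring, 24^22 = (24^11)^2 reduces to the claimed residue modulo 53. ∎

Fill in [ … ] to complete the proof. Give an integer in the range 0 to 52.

Multiply the listed residues: 16 · 46 · 24 = 736 → 17664.
Reducing modulo 53: 17664 = 333·53 + 15, so 24^11 ≡ 15.

15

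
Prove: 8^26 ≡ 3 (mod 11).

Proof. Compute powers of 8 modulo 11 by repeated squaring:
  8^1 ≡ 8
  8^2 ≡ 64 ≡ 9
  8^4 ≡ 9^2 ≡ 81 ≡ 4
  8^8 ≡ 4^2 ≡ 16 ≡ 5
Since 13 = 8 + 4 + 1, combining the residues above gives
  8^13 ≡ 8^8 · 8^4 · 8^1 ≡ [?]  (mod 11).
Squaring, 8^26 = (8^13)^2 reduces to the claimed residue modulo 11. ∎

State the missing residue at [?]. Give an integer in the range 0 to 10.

6

8^8 · 8^4 · 8^1 ≡ 5 · 4 · 8 = 160.
160 mod 11 = 6, so 8^13 ≡ 6 (mod 11).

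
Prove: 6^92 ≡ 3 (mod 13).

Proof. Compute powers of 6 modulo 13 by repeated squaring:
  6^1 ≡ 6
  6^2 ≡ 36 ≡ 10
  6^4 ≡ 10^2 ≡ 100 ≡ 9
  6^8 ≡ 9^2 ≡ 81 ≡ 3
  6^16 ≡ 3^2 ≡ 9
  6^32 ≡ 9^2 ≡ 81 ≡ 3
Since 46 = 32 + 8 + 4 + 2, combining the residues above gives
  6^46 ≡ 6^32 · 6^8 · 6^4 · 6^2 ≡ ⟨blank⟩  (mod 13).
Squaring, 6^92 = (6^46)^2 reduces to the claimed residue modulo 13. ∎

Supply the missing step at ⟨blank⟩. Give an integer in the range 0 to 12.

4

Multiply the listed residues: 3 · 3 · 9 · 10 = 9 → 81 → 810.
Reducing modulo 13: 810 = 62·13 + 4, so 6^46 ≡ 4.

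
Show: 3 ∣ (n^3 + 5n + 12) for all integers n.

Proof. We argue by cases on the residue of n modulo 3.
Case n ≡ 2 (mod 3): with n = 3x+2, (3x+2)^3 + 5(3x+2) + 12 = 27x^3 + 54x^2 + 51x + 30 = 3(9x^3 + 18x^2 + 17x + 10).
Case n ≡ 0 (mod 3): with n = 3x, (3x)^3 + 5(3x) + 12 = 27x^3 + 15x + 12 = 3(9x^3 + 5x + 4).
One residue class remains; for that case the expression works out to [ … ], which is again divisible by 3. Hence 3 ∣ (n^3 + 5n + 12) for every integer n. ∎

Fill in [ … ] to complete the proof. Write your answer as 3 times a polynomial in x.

Only n ≡ 1 (mod 3) is unaccounted for. Put n = 3x+1:
(3x+1)^3 + 5(3x+1) + 12 expands to 27x^3 + 27x^2 + 24x + 18,
and factoring out 3 leaves 3(9x^3 + 9x^2 + 8x + 6).

3(9x^3 + 9x^2 + 8x + 6)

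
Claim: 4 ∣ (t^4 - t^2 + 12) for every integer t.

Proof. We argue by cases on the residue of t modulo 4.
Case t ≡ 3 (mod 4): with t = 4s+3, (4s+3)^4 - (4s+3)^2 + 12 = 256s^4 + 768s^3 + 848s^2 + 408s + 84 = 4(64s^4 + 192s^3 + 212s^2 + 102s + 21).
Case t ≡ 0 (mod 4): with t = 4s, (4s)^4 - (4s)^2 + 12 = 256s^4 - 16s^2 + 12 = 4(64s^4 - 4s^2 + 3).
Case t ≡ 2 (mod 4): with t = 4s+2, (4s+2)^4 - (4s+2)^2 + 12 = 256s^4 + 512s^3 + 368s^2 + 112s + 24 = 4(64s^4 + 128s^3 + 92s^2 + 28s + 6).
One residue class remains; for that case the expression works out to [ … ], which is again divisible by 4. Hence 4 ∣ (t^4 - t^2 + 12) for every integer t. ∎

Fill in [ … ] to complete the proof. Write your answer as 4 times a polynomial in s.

4(64s^4 + 64s^3 + 20s^2 + 2s + 3)

Only t ≡ 1 (mod 4) is unaccounted for. Put t = 4s+1:
(4s+1)^4 - (4s+1)^2 + 12 expands to 256s^4 + 256s^3 + 80s^2 + 8s + 12,
and factoring out 4 leaves 4(64s^4 + 64s^3 + 20s^2 + 2s + 3).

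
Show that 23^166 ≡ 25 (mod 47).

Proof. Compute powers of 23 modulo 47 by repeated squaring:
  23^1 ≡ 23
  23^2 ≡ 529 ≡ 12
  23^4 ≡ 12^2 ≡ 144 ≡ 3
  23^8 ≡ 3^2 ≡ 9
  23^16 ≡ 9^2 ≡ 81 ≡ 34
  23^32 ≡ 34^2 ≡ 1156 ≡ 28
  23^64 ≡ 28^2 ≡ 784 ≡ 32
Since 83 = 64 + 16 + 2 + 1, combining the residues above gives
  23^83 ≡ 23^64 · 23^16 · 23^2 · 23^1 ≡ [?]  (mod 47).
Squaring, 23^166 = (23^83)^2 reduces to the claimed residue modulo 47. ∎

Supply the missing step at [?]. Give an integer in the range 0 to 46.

Multiply the listed residues: 32 · 34 · 12 · 23 = 1088 → 13056 → 300288.
Reducing modulo 47: 300288 = 6389·47 + 5, so 23^83 ≡ 5.

5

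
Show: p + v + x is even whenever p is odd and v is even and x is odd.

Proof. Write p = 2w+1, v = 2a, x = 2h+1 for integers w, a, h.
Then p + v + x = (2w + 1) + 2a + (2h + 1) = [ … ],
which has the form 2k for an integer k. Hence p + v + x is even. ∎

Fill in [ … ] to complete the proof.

Expanding: (2w + 1) + 2a + (2h + 1) = 2a + 2h + 2w + 2.
Every term is even; pulling out the factor of 2 gives 2(a + h + w + 1).

2(a + h + w + 1)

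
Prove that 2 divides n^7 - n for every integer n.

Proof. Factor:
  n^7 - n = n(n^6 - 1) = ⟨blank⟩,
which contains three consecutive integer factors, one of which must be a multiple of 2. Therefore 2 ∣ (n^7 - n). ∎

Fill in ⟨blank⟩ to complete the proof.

(n - 1)n(n + 1)(n^4 + n^2 + 1)

n^6 - 1 = (n^2 - 1)(n^4 + n^2 + 1), and n^2 - 1 = (n-1)(n+1).
So n(n^6 - 1) = (n - 1)n(n + 1)(n^4 + n^2 + 1).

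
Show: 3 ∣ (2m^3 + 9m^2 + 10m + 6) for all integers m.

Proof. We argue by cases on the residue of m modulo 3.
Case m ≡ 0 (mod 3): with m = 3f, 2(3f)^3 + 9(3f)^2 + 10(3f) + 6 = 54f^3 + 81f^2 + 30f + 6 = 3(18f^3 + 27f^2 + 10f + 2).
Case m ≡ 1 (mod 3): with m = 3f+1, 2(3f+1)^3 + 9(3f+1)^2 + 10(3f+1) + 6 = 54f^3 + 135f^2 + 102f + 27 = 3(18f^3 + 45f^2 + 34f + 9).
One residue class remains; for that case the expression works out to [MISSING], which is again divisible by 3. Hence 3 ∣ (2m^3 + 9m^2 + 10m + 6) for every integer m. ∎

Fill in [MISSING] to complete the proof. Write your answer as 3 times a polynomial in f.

3(18f^3 + 63f^2 + 70f + 26)

The residues treated are {0, 1}, so the missing case is m ≡ 2 (mod 3); write m = 3f+2.
Then 2(3f+2)^3 + 9(3f+2)^2 + 10(3f+2) + 6 = 54f^3 + 189f^2 + 210f + 78 = 3(18f^3 + 63f^2 + 70f + 26).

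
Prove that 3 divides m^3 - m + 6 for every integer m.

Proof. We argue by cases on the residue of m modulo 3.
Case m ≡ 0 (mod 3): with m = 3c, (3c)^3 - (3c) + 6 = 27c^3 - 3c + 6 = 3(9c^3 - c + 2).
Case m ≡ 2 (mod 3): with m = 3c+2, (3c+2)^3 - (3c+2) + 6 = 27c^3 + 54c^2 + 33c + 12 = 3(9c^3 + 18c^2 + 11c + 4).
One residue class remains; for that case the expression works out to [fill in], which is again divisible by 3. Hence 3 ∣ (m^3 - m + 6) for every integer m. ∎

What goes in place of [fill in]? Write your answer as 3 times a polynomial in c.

Only m ≡ 1 (mod 3) is unaccounted for. Put m = 3c+1:
(3c+1)^3 - (3c+1) + 6 expands to 27c^3 + 27c^2 + 6c + 6,
and factoring out 3 leaves 3(9c^3 + 9c^2 + 2c + 2).

3(9c^3 + 9c^2 + 2c + 2)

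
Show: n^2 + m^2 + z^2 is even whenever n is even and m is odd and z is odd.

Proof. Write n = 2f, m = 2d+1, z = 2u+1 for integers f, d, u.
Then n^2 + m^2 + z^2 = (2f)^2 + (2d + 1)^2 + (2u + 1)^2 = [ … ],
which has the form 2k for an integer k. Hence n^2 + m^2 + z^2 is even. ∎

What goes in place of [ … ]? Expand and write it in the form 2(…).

(2f)^2 + (2d + 1)^2 + (2u + 1)^2 = 4d^2 + 4d + 4f^2 + 4u^2 + 4u + 2
= 2(2d^2 + 2d + 2f^2 + 2u^2 + 2u + 1).
Since 2d^2 + 2d + 2f^2 + 2u^2 + 2u + 1 is an integer, the sum of squares is of the form 2k for an integer k.

2(2d^2 + 2d + 2f^2 + 2u^2 + 2u + 1)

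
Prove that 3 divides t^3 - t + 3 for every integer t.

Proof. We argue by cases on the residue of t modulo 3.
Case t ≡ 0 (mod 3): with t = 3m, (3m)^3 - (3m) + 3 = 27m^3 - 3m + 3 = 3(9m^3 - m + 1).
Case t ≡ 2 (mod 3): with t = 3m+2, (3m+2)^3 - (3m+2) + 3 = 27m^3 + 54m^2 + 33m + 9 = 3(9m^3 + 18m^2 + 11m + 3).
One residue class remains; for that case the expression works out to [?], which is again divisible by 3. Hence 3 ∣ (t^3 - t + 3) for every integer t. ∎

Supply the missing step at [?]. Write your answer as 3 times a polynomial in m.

Only t ≡ 1 (mod 3) is unaccounted for. Put t = 3m+1:
(3m+1)^3 - (3m+1) + 3 expands to 27m^3 + 27m^2 + 6m + 3,
and factoring out 3 leaves 3(9m^3 + 9m^2 + 2m + 1).

3(9m^3 + 9m^2 + 2m + 1)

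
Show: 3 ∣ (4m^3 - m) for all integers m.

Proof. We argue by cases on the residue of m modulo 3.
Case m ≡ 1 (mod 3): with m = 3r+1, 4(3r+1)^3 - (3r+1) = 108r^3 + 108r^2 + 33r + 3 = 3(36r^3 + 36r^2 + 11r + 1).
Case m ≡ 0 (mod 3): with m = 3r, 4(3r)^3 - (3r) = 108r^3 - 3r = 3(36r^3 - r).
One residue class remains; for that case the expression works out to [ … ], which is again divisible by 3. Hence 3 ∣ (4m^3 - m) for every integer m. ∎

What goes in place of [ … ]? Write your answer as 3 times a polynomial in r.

3(36r^3 + 72r^2 + 47r + 10)

The residues treated are {1, 0}, so the missing case is m ≡ 2 (mod 3); write m = 3r+2.
Then 4(3r+2)^3 - (3r+2) = 108r^3 + 216r^2 + 141r + 30 = 3(36r^3 + 72r^2 + 47r + 10).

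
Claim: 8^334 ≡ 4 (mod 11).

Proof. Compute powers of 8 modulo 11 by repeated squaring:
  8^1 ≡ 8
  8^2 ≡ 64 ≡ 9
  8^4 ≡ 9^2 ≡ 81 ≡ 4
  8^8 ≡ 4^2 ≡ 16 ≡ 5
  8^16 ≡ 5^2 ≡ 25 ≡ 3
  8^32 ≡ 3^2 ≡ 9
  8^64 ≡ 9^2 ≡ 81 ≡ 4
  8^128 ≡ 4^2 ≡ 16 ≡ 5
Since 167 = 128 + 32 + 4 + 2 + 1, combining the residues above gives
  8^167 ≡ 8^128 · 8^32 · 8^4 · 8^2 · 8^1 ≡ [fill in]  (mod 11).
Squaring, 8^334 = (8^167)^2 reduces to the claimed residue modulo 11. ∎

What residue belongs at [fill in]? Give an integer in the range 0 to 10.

8^128 · 8^32 · 8^4 · 8^2 · 8^1 ≡ 5 · 9 · 4 · 9 · 8 = 12960.
12960 mod 11 = 2, so 8^167 ≡ 2 (mod 11).

2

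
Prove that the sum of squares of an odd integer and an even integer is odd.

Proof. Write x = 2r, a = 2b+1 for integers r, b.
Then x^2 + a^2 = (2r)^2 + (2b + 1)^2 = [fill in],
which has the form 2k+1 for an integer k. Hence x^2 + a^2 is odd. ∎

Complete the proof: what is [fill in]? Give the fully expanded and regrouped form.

2(2b^2 + 2b + 2r^2) + 1

(2r)^2 + (2b + 1)^2 = 4b^2 + 4b + 4r^2 + 1
= 2(2b^2 + 2b + 2r^2) + 1.
Since 2b^2 + 2b + 2r^2 is an integer, the sum of squares is of the form 2k+1 for an integer k.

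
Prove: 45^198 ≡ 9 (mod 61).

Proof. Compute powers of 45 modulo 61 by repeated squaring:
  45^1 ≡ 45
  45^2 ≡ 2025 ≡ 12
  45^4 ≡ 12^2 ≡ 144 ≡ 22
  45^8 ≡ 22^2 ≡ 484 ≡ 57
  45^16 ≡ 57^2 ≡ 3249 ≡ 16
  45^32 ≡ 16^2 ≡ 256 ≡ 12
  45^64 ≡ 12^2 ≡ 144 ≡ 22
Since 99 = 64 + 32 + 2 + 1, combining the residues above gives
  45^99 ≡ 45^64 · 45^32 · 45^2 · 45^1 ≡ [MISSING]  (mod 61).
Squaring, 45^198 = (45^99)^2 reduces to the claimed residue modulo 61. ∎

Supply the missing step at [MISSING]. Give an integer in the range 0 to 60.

3

45^64 · 45^32 · 45^2 · 45^1 ≡ 22 · 12 · 12 · 45 = 142560.
142560 mod 61 = 3, so 45^99 ≡ 3 (mod 61).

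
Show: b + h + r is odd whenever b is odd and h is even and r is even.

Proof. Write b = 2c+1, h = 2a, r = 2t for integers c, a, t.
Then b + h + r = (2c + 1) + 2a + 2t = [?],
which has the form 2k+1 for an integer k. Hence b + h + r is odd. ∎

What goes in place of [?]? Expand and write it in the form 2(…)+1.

(2c + 1) + 2a + 2t = 2a + 2c + 2t + 1
= 2(a + c + t) + 1.
Since a + c + t is an integer, the sum is of the form 2k+1 for an integer k.

2(a + c + t) + 1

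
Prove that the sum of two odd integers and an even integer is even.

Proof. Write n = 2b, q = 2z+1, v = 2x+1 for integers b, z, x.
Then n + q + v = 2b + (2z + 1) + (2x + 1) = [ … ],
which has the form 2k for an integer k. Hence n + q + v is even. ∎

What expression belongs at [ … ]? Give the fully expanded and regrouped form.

Expanding: 2b + (2z + 1) + (2x + 1) = 2b + 2x + 2z + 2.
Every term is even; pulling out the factor of 2 gives 2(b + x + z + 1).

2(b + x + z + 1)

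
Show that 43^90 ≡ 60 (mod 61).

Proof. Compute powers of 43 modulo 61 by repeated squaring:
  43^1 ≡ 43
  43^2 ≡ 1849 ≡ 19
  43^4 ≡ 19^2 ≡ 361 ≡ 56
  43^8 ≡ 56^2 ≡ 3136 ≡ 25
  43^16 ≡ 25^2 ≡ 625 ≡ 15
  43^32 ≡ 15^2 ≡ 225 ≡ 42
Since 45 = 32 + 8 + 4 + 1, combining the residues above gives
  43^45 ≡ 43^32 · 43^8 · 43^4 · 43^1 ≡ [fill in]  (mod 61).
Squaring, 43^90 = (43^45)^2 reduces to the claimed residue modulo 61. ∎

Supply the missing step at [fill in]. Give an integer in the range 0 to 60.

Multiply the listed residues: 42 · 25 · 56 · 43 = 1050 → 58800 → 2528400.
Reducing modulo 61: 2528400 = 41449·61 + 11, so 43^45 ≡ 11.

11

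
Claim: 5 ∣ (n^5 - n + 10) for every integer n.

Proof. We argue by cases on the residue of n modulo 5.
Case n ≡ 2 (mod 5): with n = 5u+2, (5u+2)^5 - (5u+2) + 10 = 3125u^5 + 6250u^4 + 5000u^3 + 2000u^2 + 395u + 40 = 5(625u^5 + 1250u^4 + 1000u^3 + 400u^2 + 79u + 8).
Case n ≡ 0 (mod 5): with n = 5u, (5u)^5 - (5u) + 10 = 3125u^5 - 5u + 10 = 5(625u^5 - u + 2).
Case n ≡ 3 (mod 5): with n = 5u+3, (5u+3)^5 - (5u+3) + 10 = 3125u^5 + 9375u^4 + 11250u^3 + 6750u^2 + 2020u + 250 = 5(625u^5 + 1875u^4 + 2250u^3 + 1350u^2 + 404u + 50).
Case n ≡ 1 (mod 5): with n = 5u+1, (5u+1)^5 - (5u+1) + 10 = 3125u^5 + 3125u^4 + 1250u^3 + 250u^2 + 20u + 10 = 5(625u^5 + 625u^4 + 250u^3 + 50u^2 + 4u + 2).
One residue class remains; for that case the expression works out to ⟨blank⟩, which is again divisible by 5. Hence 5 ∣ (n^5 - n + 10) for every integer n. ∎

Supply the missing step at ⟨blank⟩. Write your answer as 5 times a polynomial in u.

Only n ≡ 4 (mod 5) is unaccounted for. Put n = 5u+4:
(5u+4)^5 - (5u+4) + 10 expands to 3125u^5 + 12500u^4 + 20000u^3 + 16000u^2 + 6395u + 1030,
and factoring out 5 leaves 5(625u^5 + 2500u^4 + 4000u^3 + 3200u^2 + 1279u + 206).

5(625u^5 + 2500u^4 + 4000u^3 + 3200u^2 + 1279u + 206)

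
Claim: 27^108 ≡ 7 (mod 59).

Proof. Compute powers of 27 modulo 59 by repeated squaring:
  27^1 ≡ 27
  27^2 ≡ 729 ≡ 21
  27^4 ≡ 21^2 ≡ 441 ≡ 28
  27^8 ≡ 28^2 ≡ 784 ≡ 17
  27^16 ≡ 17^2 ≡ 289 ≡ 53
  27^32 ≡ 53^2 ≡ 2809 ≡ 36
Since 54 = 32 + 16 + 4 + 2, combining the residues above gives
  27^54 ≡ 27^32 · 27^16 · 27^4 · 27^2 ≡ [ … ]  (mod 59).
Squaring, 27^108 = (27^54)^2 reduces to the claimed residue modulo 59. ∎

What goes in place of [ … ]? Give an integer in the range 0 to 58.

27^32 · 27^16 · 27^4 · 27^2 ≡ 36 · 53 · 28 · 21 = 1121904.
1121904 mod 59 = 19, so 27^54 ≡ 19 (mod 59).

19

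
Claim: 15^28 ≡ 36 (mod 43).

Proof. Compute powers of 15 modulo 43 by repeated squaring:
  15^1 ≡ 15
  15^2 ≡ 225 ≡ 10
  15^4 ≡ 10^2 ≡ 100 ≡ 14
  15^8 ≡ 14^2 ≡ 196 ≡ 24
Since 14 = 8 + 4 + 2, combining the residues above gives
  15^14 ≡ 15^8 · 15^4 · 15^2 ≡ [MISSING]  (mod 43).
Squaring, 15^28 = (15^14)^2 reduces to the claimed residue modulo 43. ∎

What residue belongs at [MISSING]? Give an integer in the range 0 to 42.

6

15^8 · 15^4 · 15^2 ≡ 24 · 14 · 10 = 3360.
3360 mod 43 = 6, so 15^14 ≡ 6 (mod 43).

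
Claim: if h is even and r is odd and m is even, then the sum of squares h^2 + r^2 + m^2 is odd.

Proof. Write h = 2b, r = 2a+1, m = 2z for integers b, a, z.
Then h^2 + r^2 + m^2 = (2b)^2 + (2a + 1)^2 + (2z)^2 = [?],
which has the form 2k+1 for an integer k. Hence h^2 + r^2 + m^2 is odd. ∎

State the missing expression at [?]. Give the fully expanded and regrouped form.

2(2a^2 + 2a + 2b^2 + 2z^2) + 1

Expanding: (2b)^2 + (2a + 1)^2 + (2z)^2 = 4a^2 + 4a + 4b^2 + 4z^2 + 1.
Every term except the constant is even, so this is 2(2a^2 + 2a + 2b^2 + 2z^2) + 1,
and 2a^2 + 2a + 2b^2 + 2z^2 ∈ ℤ gives the required form.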